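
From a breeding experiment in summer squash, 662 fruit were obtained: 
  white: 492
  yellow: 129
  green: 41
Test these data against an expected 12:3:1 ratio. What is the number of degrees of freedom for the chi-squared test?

2

A goodness-of-fit test with 3 phenotype classes has df = 3 − 1 = 2.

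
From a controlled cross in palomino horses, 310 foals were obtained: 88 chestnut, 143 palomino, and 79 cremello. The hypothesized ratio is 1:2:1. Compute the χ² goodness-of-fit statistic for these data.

Expected counts for N = 310 under a 1:2:1 ratio (total parts = 4):
  chestnut: 310 × 1/4 = 77.5
  palomino: 310 × 2/4 = 155
  cremello: 310 × 1/4 = 77.5
χ² = Σ (O − E)² / E
  chestnut: (88 − 77.5)² / 77.5 = 1.4226
  palomino: (143 − 155)² / 155 = 0.9290
  cremello: (79 − 77.5)² / 77.5 = 0.0290
χ² = 1.4226 + 0.9290 + 0.0290 = 2.3806 ≈ 2.381

2.381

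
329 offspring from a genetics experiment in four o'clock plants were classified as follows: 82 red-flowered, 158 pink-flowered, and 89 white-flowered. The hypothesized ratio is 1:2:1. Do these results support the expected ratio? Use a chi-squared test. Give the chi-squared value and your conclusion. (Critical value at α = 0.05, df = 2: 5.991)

The 1:2:1 ratio has 4 parts, so with N = 329 the expected counts are:
  red-flowered: 329 × 1/4 = 82.25
  pink-flowered: 329 × 2/4 = 164.5
  white-flowered: 329 × 1/4 = 82.25
χ² = Σ (O − E)² / E
  red-flowered: (82 − 82.25)² / 82.25 = 0.0008
  pink-flowered: (158 − 164.5)² / 164.5 = 0.2568
  white-flowered: (89 − 82.25)² / 82.25 = 0.5540
χ² = 0.0008 + 0.2568 + 0.5540 = 0.8116 ≈ 0.812
Degrees of freedom = 3 − 1 = 2; critical value at α = 0.05 is 5.991.
Since 0.812 < 5.991, we fail to reject the null hypothesis — the data are consistent with the 1:2:1 ratio.

0.812; consistent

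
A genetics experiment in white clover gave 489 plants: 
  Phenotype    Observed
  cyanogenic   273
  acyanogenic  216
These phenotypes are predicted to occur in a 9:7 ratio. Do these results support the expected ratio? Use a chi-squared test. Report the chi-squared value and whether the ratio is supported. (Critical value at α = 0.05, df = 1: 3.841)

0.035; consistent

Total ratio parts = 16. Expected numbers out of 489:
  cyanogenic: 489 × 9/16 = 275.0625
  acyanogenic: 489 × 7/16 = 213.9375
χ² = Σ (O − E)² / E
  cyanogenic: (273 − 275.0625)² / 275.0625 = 0.0155
  acyanogenic: (216 − 213.9375)² / 213.9375 = 0.0199
χ² = 0.0155 + 0.0199 = 0.0354 ≈ 0.035
Degrees of freedom = 2 − 1 = 1; critical value at α = 0.05 is 3.841.
Since 0.035 < 3.841, we fail to reject the null hypothesis — the data are consistent with the 9:7 ratio.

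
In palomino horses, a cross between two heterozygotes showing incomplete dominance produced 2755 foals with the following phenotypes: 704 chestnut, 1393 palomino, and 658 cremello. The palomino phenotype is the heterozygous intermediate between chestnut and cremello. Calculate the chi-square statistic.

With incomplete dominance, a heterozygote × heterozygote cross gives a 1:2:1 phenotypic ratio.
Total ratio parts = 4. Expected numbers out of 2755:
  chestnut: 2755 × 1/4 = 688.75
  palomino: 2755 × 2/4 = 1377.5
  cremello: 2755 × 1/4 = 688.75
χ² = Σ (O − E)² / E
  chestnut: (704 − 688.75)² / 688.75 = 0.3377
  palomino: (1393 − 1377.5)² / 1377.5 = 0.1744
  cremello: (658 − 688.75)² / 688.75 = 1.3729
χ² = 0.3377 + 0.1744 + 1.3729 = 1.885

1.885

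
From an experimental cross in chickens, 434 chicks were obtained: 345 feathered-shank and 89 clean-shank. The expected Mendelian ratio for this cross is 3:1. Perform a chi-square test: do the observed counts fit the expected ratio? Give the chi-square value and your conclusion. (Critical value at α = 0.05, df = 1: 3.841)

4.673; not consistent

The 3:1 ratio has 4 parts, so with N = 434 the expected counts are:
  feathered-shank: 434 × 3/4 = 325.5
  clean-shank: 434 × 1/4 = 108.5
χ² = Σ (O − E)² / E
  feathered-shank: (345 − 325.5)² / 325.5 = 1.1682
  clean-shank: (89 − 108.5)² / 108.5 = 3.5046
χ² = 1.1682 + 3.5046 = 4.6728 ≈ 4.673
Degrees of freedom = 2 − 1 = 1; critical value at α = 0.05 is 3.841.
Since 4.673 > 3.841, we reject the null hypothesis — the data do not fit the 3:1 ratio.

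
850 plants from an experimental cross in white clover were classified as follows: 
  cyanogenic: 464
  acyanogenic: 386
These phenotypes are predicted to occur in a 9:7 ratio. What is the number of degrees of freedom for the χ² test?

1

A goodness-of-fit test with 2 phenotype classes has df = 2 − 1 = 1.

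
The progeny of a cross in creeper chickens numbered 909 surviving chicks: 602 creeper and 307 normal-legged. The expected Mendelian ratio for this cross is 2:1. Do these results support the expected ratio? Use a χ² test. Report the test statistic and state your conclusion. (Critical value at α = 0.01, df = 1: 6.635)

0.079; consistent

Expected counts for N = 909 under a 2:1 ratio (total parts = 3):
  creeper: 909 × 2/3 = 606
  normal-legged: 909 × 1/3 = 303
χ² = Σ (O − E)² / E
  creeper: (602 − 606)² / 606 = 0.0264
  normal-legged: (307 − 303)² / 303 = 0.0528
χ² = 0.0264 + 0.0528 = 0.0792 ≈ 0.079
Degrees of freedom = 2 − 1 = 1; critical value at α = 0.01 is 6.635.
Since 0.079 < 6.635, we fail to reject the null hypothesis — the data are consistent with the 2:1 ratio.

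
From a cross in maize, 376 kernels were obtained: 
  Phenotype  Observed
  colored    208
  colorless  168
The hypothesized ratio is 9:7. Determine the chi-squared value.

Expected counts for N = 376 under a 9:7 ratio (total parts = 16):
  colored: 376 × 9/16 = 211.5
  colorless: 376 × 7/16 = 164.5
χ² = Σ (O − E)² / E
  colored: (208 − 211.5)² / 211.5 = 0.0579
  colorless: (168 − 164.5)² / 164.5 = 0.0745
χ² = 0.0579 + 0.0745 = 0.1324 ≈ 0.132

0.132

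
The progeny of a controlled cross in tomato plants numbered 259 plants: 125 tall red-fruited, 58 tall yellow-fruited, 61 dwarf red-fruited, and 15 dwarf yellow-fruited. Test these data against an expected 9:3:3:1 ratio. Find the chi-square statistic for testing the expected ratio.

8.044

Total ratio parts = 16. Expected numbers out of 259:
  tall red-fruited: 259 × 9/16 = 145.6875
  tall yellow-fruited: 259 × 3/16 = 48.5625
  dwarf red-fruited: 259 × 3/16 = 48.5625
  dwarf yellow-fruited: 259 × 1/16 = 16.1875
χ² = Σ (O − E)² / E
  tall red-fruited: (125 − 145.6875)² / 145.6875 = 2.9376
  tall yellow-fruited: (58 − 48.5625)² / 48.5625 = 1.8341
  dwarf red-fruited: (61 − 48.5625)² / 48.5625 = 3.1854
  dwarf yellow-fruited: (15 − 16.1875)² / 16.1875 = 0.0871
χ² = 2.9376 + 1.8341 + 3.1854 + 0.0871 = 8.0442 ≈ 8.044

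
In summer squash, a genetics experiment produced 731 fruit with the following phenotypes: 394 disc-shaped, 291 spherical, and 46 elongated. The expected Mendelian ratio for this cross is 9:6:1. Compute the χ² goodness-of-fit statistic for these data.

1.759

Total ratio parts = 16. Expected numbers out of 731:
  disc-shaped: 731 × 9/16 = 411.1875
  spherical: 731 × 6/16 = 274.125
  elongated: 731 × 1/16 = 45.6875
χ² = Σ (O − E)² / E
  disc-shaped: (394 − 411.1875)² / 411.1875 = 0.7184
  spherical: (291 − 274.125)² / 274.125 = 1.0388
  elongated: (46 − 45.6875)² / 45.6875 = 0.0021
χ² = 0.7184 + 1.0388 + 0.0021 = 1.7593 ≈ 1.759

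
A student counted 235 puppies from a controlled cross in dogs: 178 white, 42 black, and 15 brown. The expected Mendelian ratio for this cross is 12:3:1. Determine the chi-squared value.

Under the 12:3:1 hypothesis (Σ ratio = 16, N = 235):
  white: 235 × 12/16 = 176.25
  black: 235 × 3/16 = 44.0625
  brown: 235 × 1/16 = 14.6875
χ² = Σ (O − E)² / E
  white: (178 − 176.25)² / 176.25 = 0.0174
  black: (42 − 44.0625)² / 44.0625 = 0.0965
  brown: (15 − 14.6875)² / 14.6875 = 0.0066
χ² = 0.0174 + 0.0965 + 0.0066 = 0.1205 ≈ 0.121

0.121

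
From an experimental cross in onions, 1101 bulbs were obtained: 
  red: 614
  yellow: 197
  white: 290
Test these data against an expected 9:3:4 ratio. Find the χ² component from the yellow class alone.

Total ratio parts = 16. Expected numbers out of 1101:
  red: 1101 × 9/16 = 619.3125
  yellow: 1101 × 3/16 = 206.4375
  white: 1101 × 4/16 = 275.25
Contribution of yellow: (197 − 206.4375)² / 206.4375 = 0.4314

0.431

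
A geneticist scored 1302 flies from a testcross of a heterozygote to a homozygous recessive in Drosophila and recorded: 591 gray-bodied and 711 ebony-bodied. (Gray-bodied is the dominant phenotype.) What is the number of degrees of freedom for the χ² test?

1

A testcross of a heterozygote (Aa × aa) gives a 1:1 phenotypic ratio.
A goodness-of-fit test with 2 phenotype classes has df = 2 − 1 = 1.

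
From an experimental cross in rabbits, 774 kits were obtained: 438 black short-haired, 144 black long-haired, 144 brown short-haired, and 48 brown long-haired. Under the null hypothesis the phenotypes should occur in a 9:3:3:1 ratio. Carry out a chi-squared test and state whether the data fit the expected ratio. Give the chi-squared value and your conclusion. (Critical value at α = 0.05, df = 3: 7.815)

0.036; consistent

The 9:3:3:1 ratio has 16 parts, so with N = 774 the expected counts are:
  black short-haired: 774 × 9/16 = 435.375
  black long-haired: 774 × 3/16 = 145.125
  brown short-haired: 774 × 3/16 = 145.125
  brown long-haired: 774 × 1/16 = 48.375
χ² = Σ (O − E)² / E
  black short-haired: (438 − 435.375)² / 435.375 = 0.0158
  black long-haired: (144 − 145.125)² / 145.125 = 0.0087
  brown short-haired: (144 − 145.125)² / 145.125 = 0.0087
  brown long-haired: (48 − 48.375)² / 48.375 = 0.0029
χ² = 0.0158 + 0.0087 + 0.0087 + 0.0029 = 0.0361 ≈ 0.036
Degrees of freedom = 4 − 1 = 3; critical value at α = 0.05 is 7.815.
Since 0.036 < 7.815, we fail to reject the null hypothesis — the data are consistent with the 9:3:3:1 ratio.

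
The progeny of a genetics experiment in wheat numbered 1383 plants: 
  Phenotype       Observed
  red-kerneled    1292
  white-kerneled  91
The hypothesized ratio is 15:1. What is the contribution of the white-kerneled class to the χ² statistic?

Under the 15:1 hypothesis (Σ ratio = 16, N = 1383):
  red-kerneled: 1383 × 15/16 = 1296.5625
  white-kerneled: 1383 × 1/16 = 86.4375
Contribution of white-kerneled: (91 − 86.4375)² / 86.4375 = 0.2408

0.241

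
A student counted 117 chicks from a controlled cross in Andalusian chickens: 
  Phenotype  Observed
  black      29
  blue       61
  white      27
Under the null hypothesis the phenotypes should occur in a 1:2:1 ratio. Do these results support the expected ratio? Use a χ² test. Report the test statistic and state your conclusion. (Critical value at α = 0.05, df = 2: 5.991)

Total ratio parts = 4. Expected numbers out of 117:
  black: 117 × 1/4 = 29.25
  blue: 117 × 2/4 = 58.5
  white: 117 × 1/4 = 29.25
χ² = Σ (O − E)² / E
  black: (29 − 29.25)² / 29.25 = 0.0021
  blue: (61 − 58.5)² / 58.5 = 0.1068
  white: (27 − 29.25)² / 29.25 = 0.1731
χ² = 0.0021 + 0.1068 + 0.1731 = 0.282
Degrees of freedom = 3 − 1 = 2; critical value at α = 0.05 is 5.991.
Since 0.282 < 5.991, we fail to reject the null hypothesis — the data are consistent with the 1:2:1 ratio.

0.282; consistent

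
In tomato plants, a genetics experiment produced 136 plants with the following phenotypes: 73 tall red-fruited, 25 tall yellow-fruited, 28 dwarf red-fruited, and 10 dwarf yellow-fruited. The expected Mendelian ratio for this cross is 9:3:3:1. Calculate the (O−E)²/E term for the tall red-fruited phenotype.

The 9:3:3:1 ratio has 16 parts, so with N = 136 the expected counts are:
  tall red-fruited: 136 × 9/16 = 76.5
  tall yellow-fruited: 136 × 3/16 = 25.5
  dwarf red-fruited: 136 × 3/16 = 25.5
  dwarf yellow-fruited: 136 × 1/16 = 8.5
Contribution of tall red-fruited: (73 − 76.5)² / 76.5 = 0.1601

0.160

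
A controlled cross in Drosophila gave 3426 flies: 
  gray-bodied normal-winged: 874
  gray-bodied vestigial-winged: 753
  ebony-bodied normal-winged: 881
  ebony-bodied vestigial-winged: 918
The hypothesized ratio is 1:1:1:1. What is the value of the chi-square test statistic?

17.981

Total ratio parts = 4. Expected numbers out of 3426:
  gray-bodied normal-winged: 3426 × 1/4 = 856.5
  gray-bodied vestigial-winged: 3426 × 1/4 = 856.5
  ebony-bodied normal-winged: 3426 × 1/4 = 856.5
  ebony-bodied vestigial-winged: 3426 × 1/4 = 856.5
χ² = Σ (O − E)² / E
  gray-bodied normal-winged: (874 − 856.5)² / 856.5 = 0.3576
  gray-bodied vestigial-winged: (753 − 856.5)² / 856.5 = 12.5070
  ebony-bodied normal-winged: (881 − 856.5)² / 856.5 = 0.7008
  ebony-bodied vestigial-winged: (918 − 856.5)² / 856.5 = 4.4159
χ² = 0.3576 + 12.5070 + 0.7008 + 4.4159 = 17.9813 ≈ 17.981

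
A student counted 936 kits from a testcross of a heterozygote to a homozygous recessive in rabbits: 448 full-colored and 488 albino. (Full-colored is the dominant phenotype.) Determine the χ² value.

1.709

A testcross of a heterozygote (Aa × aa) gives a 1:1 phenotypic ratio.
Expected counts for N = 936 under a 1:1 ratio (total parts = 2):
  full-colored: 936 × 1/2 = 468
  albino: 936 × 1/2 = 468
χ² = Σ (O − E)² / E
  full-colored: (448 − 468)² / 468 = 0.8547
  albino: (488 − 468)² / 468 = 0.8547
χ² = 0.8547 + 0.8547 = 1.7094 ≈ 1.709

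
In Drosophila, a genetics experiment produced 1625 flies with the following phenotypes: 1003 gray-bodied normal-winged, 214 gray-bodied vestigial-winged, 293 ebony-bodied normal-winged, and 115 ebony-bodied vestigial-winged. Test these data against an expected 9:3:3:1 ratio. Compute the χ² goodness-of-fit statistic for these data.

Under the 9:3:3:1 hypothesis (Σ ratio = 16, N = 1625):
  gray-bodied normal-winged: 1625 × 9/16 = 914.0625
  gray-bodied vestigial-winged: 1625 × 3/16 = 304.6875
  ebony-bodied normal-winged: 1625 × 3/16 = 304.6875
  ebony-bodied vestigial-winged: 1625 × 1/16 = 101.5625
χ² = Σ (O − E)² / E
  gray-bodied normal-winged: (1003 − 914.0625)² / 914.0625 = 8.6535
  gray-bodied vestigial-winged: (214 − 304.6875)² / 304.6875 = 26.9923
  ebony-bodied normal-winged: (293 − 304.6875)² / 304.6875 = 0.4483
  ebony-bodied vestigial-winged: (115 − 101.5625)² / 101.5625 = 1.7779
χ² = 8.6535 + 26.9923 + 0.4483 + 1.7779 = 37.872

37.872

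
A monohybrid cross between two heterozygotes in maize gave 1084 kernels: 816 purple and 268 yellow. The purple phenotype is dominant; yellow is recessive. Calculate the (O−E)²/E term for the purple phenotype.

For a monohybrid cross between heterozygotes with complete dominance, the expected phenotypic ratio is 3:1.
The 3:1 ratio has 4 parts, so with N = 1084 the expected counts are:
  purple: 1084 × 3/4 = 813
  yellow: 1084 × 1/4 = 271
Contribution of purple: (816 − 813)² / 813 = 0.0111

0.011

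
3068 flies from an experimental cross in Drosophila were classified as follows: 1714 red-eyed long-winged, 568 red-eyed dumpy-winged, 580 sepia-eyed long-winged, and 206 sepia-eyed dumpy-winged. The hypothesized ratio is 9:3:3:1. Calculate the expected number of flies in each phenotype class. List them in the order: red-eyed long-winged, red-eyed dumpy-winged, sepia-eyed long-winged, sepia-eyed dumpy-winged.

1725.75, 575.25, 575.25, 191.75

The 9:3:3:1 ratio has 16 parts, so with N = 3068 the expected counts are:
  red-eyed long-winged: 3068 × 9/16 = 1725.75
  red-eyed dumpy-winged: 3068 × 3/16 = 575.25
  sepia-eyed long-winged: 3068 × 3/16 = 575.25
  sepia-eyed dumpy-winged: 3068 × 1/16 = 191.75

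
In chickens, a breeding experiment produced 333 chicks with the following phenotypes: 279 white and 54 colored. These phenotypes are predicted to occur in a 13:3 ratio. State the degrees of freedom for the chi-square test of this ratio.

A goodness-of-fit test with 2 phenotype classes has df = 2 − 1 = 1.

1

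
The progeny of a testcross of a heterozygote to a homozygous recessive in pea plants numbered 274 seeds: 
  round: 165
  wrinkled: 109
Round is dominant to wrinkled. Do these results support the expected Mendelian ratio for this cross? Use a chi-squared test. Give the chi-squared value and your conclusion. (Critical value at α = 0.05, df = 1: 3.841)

11.445; not consistent

A testcross of a heterozygote (Aa × aa) gives a 1:1 phenotypic ratio.
Expected counts for N = 274 under a 1:1 ratio (total parts = 2):
  round: 274 × 1/2 = 137
  wrinkled: 274 × 1/2 = 137
χ² = Σ (O − E)² / E
  round: (165 − 137)² / 137 = 5.7226
  wrinkled: (109 − 137)² / 137 = 5.7226
χ² = 5.7226 + 5.7226 = 11.4452 ≈ 11.445
Degrees of freedom = 2 − 1 = 1; critical value at α = 0.05 is 3.841.
Since 11.445 > 3.841, we reject the null hypothesis — the data do not fit the 1:1 ratio.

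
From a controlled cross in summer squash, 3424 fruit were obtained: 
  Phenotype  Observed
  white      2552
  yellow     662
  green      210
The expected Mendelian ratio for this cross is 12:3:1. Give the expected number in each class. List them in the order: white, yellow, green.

2568, 642, 214

Total ratio parts = 16. Expected numbers out of 3424:
  white: 3424 × 12/16 = 2568
  yellow: 3424 × 3/16 = 642
  green: 3424 × 1/16 = 214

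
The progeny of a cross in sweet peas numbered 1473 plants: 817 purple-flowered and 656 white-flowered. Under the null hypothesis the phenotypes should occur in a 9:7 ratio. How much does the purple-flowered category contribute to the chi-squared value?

Under the 9:7 hypothesis (Σ ratio = 16, N = 1473):
  purple-flowered: 1473 × 9/16 = 828.5625
  white-flowered: 1473 × 7/16 = 644.4375
Contribution of purple-flowered: (817 − 828.5625)² / 828.5625 = 0.1614

0.161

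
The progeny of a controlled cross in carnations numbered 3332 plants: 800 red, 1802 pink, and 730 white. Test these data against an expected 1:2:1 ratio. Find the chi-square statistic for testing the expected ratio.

25.145

The 1:2:1 ratio has 4 parts, so with N = 3332 the expected counts are:
  red: 3332 × 1/4 = 833
  pink: 3332 × 2/4 = 1666
  white: 3332 × 1/4 = 833
χ² = Σ (O − E)² / E
  red: (800 − 833)² / 833 = 1.3073
  pink: (1802 − 1666)² / 1666 = 11.1020
  white: (730 − 833)² / 833 = 12.7359
χ² = 1.3073 + 11.1020 + 12.7359 = 25.1452 ≈ 25.145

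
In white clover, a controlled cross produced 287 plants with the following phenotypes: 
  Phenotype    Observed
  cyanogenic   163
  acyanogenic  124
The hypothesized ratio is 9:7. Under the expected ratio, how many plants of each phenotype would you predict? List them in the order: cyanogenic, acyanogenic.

161.4375, 125.5625

Total ratio parts = 16. Expected numbers out of 287:
  cyanogenic: 287 × 9/16 = 161.4375
  acyanogenic: 287 × 7/16 = 125.5625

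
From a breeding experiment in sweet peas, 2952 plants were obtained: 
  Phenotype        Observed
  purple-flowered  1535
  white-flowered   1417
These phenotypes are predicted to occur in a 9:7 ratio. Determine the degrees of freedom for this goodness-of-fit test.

A goodness-of-fit test with 2 phenotype classes has df = 2 − 1 = 1.

1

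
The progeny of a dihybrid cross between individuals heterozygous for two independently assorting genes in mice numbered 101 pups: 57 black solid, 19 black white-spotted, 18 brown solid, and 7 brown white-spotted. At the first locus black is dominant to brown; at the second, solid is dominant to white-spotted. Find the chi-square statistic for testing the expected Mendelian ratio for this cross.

0.122

A dihybrid F₂ with independent assortment and complete dominance at both loci gives a 9:3:3:1 phenotypic ratio.
The 9:3:3:1 ratio has 16 parts, so with N = 101 the expected counts are:
  black solid: 101 × 9/16 = 56.8125
  black white-spotted: 101 × 3/16 = 18.9375
  brown solid: 101 × 3/16 = 18.9375
  brown white-spotted: 101 × 1/16 = 6.3125
χ² = Σ (O − E)² / E
  black solid: (57 − 56.8125)² / 56.8125 = 0.0006
  black white-spotted: (19 − 18.9375)² / 18.9375 = 0.0002
  brown solid: (18 − 18.9375)² / 18.9375 = 0.0464
  brown white-spotted: (7 − 6.3125)² / 6.3125 = 0.0749
χ² = 0.0006 + 0.0002 + 0.0464 + 0.0749 = 0.1221 ≈ 0.122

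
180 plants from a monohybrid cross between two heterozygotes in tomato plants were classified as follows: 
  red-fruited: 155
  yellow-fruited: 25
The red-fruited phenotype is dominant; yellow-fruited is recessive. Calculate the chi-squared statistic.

For a monohybrid cross between heterozygotes with complete dominance, the expected phenotypic ratio is 3:1.
Expected counts for N = 180 under a 3:1 ratio (total parts = 4):
  red-fruited: 180 × 3/4 = 135
  yellow-fruited: 180 × 1/4 = 45
χ² = Σ (O − E)² / E
  red-fruited: (155 − 135)² / 135 = 2.9630
  yellow-fruited: (25 − 45)² / 45 = 8.8889
χ² = 2.9630 + 8.8889 = 11.8519 ≈ 11.852

11.852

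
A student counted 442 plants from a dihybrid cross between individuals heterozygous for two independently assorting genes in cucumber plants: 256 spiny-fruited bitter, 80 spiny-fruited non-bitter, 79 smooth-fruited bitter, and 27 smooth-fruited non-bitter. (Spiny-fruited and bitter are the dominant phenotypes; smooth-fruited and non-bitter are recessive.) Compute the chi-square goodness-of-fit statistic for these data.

0.514

A dihybrid F₂ with independent assortment and complete dominance at both loci gives a 9:3:3:1 phenotypic ratio.
The 9:3:3:1 ratio has 16 parts, so with N = 442 the expected counts are:
  spiny-fruited bitter: 442 × 9/16 = 248.625
  spiny-fruited non-bitter: 442 × 3/16 = 82.875
  smooth-fruited bitter: 442 × 3/16 = 82.875
  smooth-fruited non-bitter: 442 × 1/16 = 27.625
χ² = Σ (O − E)² / E
  spiny-fruited bitter: (256 − 248.625)² / 248.625 = 0.2188
  spiny-fruited non-bitter: (80 − 82.875)² / 82.875 = 0.0997
  smooth-fruited bitter: (79 − 82.875)² / 82.875 = 0.1812
  smooth-fruited non-bitter: (27 − 27.625)² / 27.625 = 0.0141
χ² = 0.2188 + 0.0997 + 0.1812 + 0.0141 = 0.5138 ≈ 0.514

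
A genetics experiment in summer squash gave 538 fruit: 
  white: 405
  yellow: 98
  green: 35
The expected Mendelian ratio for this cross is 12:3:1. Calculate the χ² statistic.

Expected counts for N = 538 under a 12:3:1 ratio (total parts = 16):
  white: 538 × 12/16 = 403.5
  yellow: 538 × 3/16 = 100.875
  green: 538 × 1/16 = 33.625
χ² = Σ (O − E)² / E
  white: (405 − 403.5)² / 403.5 = 0.0056
  yellow: (98 − 100.875)² / 100.875 = 0.0819
  green: (35 − 33.625)² / 33.625 = 0.0562
χ² = 0.0056 + 0.0819 + 0.0562 = 0.1437 ≈ 0.144

0.144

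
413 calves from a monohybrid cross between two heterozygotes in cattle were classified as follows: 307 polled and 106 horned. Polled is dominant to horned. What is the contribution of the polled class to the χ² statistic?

0.024

For a monohybrid cross between heterozygotes with complete dominance, the expected phenotypic ratio is 3:1.
Under the 3:1 hypothesis (Σ ratio = 4, N = 413):
  polled: 413 × 3/4 = 309.75
  horned: 413 × 1/4 = 103.25
Contribution of polled: (307 − 309.75)² / 309.75 = 0.0244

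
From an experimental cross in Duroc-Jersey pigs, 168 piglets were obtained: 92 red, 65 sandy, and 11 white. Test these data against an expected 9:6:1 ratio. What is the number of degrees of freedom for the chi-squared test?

2

A goodness-of-fit test with 3 phenotype classes has df = 3 − 1 = 2.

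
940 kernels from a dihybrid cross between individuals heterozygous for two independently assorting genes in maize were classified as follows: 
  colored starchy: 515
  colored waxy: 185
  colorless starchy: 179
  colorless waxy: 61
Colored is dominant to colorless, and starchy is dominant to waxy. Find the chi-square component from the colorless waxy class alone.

A dihybrid F₂ with independent assortment and complete dominance at both loci gives a 9:3:3:1 phenotypic ratio.
Under the 9:3:3:1 hypothesis (Σ ratio = 16, N = 940):
  colored starchy: 940 × 9/16 = 528.75
  colored waxy: 940 × 3/16 = 176.25
  colorless starchy: 940 × 3/16 = 176.25
  colorless waxy: 940 × 1/16 = 58.75
Contribution of colorless waxy: (61 − 58.75)² / 58.75 = 0.0862

0.086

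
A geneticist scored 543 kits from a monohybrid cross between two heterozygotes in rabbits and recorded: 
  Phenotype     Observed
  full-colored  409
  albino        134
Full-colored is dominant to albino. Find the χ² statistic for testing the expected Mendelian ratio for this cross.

For a monohybrid cross between heterozygotes with complete dominance, the expected phenotypic ratio is 3:1.
The 3:1 ratio has 4 parts, so with N = 543 the expected counts are:
  full-colored: 543 × 3/4 = 407.25
  albino: 543 × 1/4 = 135.75
χ² = Σ (O − E)² / E
  full-colored: (409 − 407.25)² / 407.25 = 0.0075
  albino: (134 − 135.75)² / 135.75 = 0.0226
χ² = 0.0075 + 0.0226 = 0.0301 ≈ 0.030

0.030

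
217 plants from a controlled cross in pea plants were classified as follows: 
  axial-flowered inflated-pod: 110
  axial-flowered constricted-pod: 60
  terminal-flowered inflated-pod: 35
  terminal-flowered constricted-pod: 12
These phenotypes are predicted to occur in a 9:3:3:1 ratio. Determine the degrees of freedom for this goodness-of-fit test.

3

A goodness-of-fit test with 4 phenotype classes has df = 4 − 1 = 3.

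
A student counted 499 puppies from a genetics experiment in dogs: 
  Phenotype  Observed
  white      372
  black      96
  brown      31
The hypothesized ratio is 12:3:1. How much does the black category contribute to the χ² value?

0.064

Expected counts for N = 499 under a 12:3:1 ratio (total parts = 16):
  white: 499 × 12/16 = 374.25
  black: 499 × 3/16 = 93.5625
  brown: 499 × 1/16 = 31.1875
Contribution of black: (96 − 93.5625)² / 93.5625 = 0.0635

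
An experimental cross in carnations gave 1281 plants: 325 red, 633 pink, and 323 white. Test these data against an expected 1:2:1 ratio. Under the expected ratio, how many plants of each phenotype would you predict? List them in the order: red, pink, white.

Total ratio parts = 4. Expected numbers out of 1281:
  red: 1281 × 1/4 = 320.25
  pink: 1281 × 2/4 = 640.5
  white: 1281 × 1/4 = 320.25

320.25, 640.5, 320.25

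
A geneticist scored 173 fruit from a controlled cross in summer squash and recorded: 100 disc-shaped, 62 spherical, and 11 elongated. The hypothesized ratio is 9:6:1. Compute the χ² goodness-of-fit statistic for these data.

Total ratio parts = 16. Expected numbers out of 173:
  disc-shaped: 173 × 9/16 = 97.3125
  spherical: 173 × 6/16 = 64.875
  elongated: 173 × 1/16 = 10.8125
χ² = Σ (O − E)² / E
  disc-shaped: (100 − 97.3125)² / 97.3125 = 0.0742
  spherical: (62 − 64.875)² / 64.875 = 0.1274
  elongated: (11 − 10.8125)² / 10.8125 = 0.0033
χ² = 0.0742 + 0.1274 + 0.0033 = 0.2049 ≈ 0.205

0.205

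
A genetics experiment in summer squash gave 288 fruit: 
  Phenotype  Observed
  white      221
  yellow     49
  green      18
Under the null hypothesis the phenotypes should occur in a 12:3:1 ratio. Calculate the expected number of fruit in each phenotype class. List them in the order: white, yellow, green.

The 12:3:1 ratio has 16 parts, so with N = 288 the expected counts are:
  white: 288 × 12/16 = 216
  yellow: 288 × 3/16 = 54
  green: 288 × 1/16 = 18

216, 54, 18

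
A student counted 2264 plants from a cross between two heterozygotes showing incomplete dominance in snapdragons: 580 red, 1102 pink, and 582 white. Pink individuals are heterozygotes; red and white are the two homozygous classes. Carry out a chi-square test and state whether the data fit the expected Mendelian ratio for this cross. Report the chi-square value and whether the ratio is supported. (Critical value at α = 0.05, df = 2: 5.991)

With incomplete dominance, a heterozygote × heterozygote cross gives a 1:2:1 phenotypic ratio.
Expected counts for N = 2264 under a 1:2:1 ratio (total parts = 4):
  red: 2264 × 1/4 = 566
  pink: 2264 × 2/4 = 1132
  white: 2264 × 1/4 = 566
χ² = Σ (O − E)² / E
  red: (580 − 566)² / 566 = 0.3463
  pink: (1102 − 1132)² / 1132 = 0.7951
  white: (582 − 566)² / 566 = 0.4523
χ² = 0.3463 + 0.7951 + 0.4523 = 1.5937 ≈ 1.594
Degrees of freedom = 3 − 1 = 2; critical value at α = 0.05 is 5.991.
Since 1.594 < 5.991, we fail to reject the null hypothesis — the data are consistent with the 1:2:1 ratio.

1.594; consistent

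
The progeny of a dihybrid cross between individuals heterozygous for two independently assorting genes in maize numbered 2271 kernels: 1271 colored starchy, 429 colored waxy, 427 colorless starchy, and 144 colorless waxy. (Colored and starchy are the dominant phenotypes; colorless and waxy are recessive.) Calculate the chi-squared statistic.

A dihybrid F₂ with independent assortment and complete dominance at both loci gives a 9:3:3:1 phenotypic ratio.
Under the 9:3:3:1 hypothesis (Σ ratio = 16, N = 2271):
  colored starchy: 2271 × 9/16 = 1277.4375
  colored waxy: 2271 × 3/16 = 425.8125
  colorless starchy: 2271 × 3/16 = 425.8125
  colorless waxy: 2271 × 1/16 = 141.9375
χ² = Σ (O − E)² / E
  colored starchy: (1271 − 1277.4375)² / 1277.4375 = 0.0324
  colored waxy: (429 − 425.8125)² / 425.8125 = 0.0239
  colorless starchy: (427 − 425.8125)² / 425.8125 = 0.0033
  colorless waxy: (144 − 141.9375)² / 141.9375 = 0.0300
χ² = 0.0324 + 0.0239 + 0.0033 + 0.0300 = 0.0896 ≈ 0.090

0.090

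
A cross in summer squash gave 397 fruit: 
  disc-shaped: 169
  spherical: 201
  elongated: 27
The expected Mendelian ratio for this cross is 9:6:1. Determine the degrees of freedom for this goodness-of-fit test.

A goodness-of-fit test with 3 phenotype classes has df = 3 − 1 = 2.

2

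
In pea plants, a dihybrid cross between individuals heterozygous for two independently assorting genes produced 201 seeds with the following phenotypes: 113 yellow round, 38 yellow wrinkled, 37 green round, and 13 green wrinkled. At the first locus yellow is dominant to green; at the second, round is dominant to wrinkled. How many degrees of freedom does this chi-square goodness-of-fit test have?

3

A dihybrid F₂ with independent assortment and complete dominance at both loci gives a 9:3:3:1 phenotypic ratio.
A goodness-of-fit test with 4 phenotype classes has df = 4 − 1 = 3.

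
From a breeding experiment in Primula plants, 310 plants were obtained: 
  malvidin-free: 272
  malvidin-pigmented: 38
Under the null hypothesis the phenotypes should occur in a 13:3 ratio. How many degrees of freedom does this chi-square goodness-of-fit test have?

1

A goodness-of-fit test with 2 phenotype classes has df = 2 − 1 = 1.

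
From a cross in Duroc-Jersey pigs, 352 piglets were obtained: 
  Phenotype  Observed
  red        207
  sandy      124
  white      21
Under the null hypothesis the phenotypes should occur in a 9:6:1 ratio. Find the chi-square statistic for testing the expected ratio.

0.939

Under the 9:6:1 hypothesis (Σ ratio = 16, N = 352):
  red: 352 × 9/16 = 198
  sandy: 352 × 6/16 = 132
  white: 352 × 1/16 = 22
χ² = Σ (O − E)² / E
  red: (207 − 198)² / 198 = 0.4091
  sandy: (124 − 132)² / 132 = 0.4848
  white: (21 − 22)² / 22 = 0.0455
χ² = 0.4091 + 0.4848 + 0.0455 = 0.9394 ≈ 0.939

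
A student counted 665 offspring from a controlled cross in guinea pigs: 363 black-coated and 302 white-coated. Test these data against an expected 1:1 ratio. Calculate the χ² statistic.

5.595

The 1:1 ratio has 2 parts, so with N = 665 the expected counts are:
  black-coated: 665 × 1/2 = 332.5
  white-coated: 665 × 1/2 = 332.5
χ² = Σ (O − E)² / E
  black-coated: (363 − 332.5)² / 332.5 = 2.7977
  white-coated: (302 − 332.5)² / 332.5 = 2.7977
χ² = 2.7977 + 2.7977 = 5.5954 ≈ 5.595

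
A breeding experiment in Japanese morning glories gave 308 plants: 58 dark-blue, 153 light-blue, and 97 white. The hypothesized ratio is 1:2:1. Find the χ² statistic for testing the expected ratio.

9.890

The 1:2:1 ratio has 4 parts, so with N = 308 the expected counts are:
  dark-blue: 308 × 1/4 = 77
  light-blue: 308 × 2/4 = 154
  white: 308 × 1/4 = 77
χ² = Σ (O − E)² / E
  dark-blue: (58 − 77)² / 77 = 4.6883
  light-blue: (153 − 154)² / 154 = 0.0065
  white: (97 − 77)² / 77 = 5.1948
χ² = 4.6883 + 0.0065 + 5.1948 = 9.8896 ≈ 9.890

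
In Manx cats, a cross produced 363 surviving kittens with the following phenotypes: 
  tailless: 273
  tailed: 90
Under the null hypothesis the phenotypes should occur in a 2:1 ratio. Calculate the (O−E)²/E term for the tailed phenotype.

7.942

Total ratio parts = 3. Expected numbers out of 363:
  tailless: 363 × 2/3 = 242
  tailed: 363 × 1/3 = 121
Contribution of tailed: (90 − 121)² / 121 = 7.9421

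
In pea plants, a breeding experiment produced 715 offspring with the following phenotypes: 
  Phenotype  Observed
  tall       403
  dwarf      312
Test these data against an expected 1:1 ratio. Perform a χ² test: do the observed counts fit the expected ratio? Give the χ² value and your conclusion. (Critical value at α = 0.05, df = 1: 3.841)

Total ratio parts = 2. Expected numbers out of 715:
  tall: 715 × 1/2 = 357.5
  dwarf: 715 × 1/2 = 357.5
χ² = Σ (O − E)² / E
  tall: (403 − 357.5)² / 357.5 = 5.7909
  dwarf: (312 − 357.5)² / 357.5 = 5.7909
χ² = 5.7909 + 5.7909 = 11.5818 ≈ 11.582
Degrees of freedom = 2 − 1 = 1; critical value at α = 0.05 is 3.841.
Since 11.582 > 3.841, we reject the null hypothesis — the data do not fit the 1:1 ratio.

11.582; not consistent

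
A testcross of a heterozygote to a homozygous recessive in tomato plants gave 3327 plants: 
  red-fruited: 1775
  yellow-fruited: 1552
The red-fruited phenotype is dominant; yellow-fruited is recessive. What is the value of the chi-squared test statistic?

14.947

A testcross of a heterozygote (Aa × aa) gives a 1:1 phenotypic ratio.
Under the 1:1 hypothesis (Σ ratio = 2, N = 3327):
  red-fruited: 3327 × 1/2 = 1663.5
  yellow-fruited: 3327 × 1/2 = 1663.5
χ² = Σ (O − E)² / E
  red-fruited: (1775 − 1663.5)² / 1663.5 = 7.4735
  yellow-fruited: (1552 − 1663.5)² / 1663.5 = 7.4735
χ² = 7.4735 + 7.4735 = 14.947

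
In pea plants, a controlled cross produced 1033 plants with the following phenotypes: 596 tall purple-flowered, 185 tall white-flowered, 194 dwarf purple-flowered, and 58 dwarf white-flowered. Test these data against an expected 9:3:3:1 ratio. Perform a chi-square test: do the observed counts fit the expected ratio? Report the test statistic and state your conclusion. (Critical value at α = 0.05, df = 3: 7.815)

1.441; consistent

Under the 9:3:3:1 hypothesis (Σ ratio = 16, N = 1033):
  tall purple-flowered: 1033 × 9/16 = 581.0625
  tall white-flowered: 1033 × 3/16 = 193.6875
  dwarf purple-flowered: 1033 × 3/16 = 193.6875
  dwarf white-flowered: 1033 × 1/16 = 64.5625
χ² = Σ (O − E)² / E
  tall purple-flowered: (596 − 581.0625)² / 581.0625 = 0.3840
  tall white-flowered: (185 − 193.6875)² / 193.6875 = 0.3897
  dwarf purple-flowered: (194 − 193.6875)² / 193.6875 = 0.0005
  dwarf white-flowered: (58 − 64.5625)² / 64.5625 = 0.6670
χ² = 0.3840 + 0.3897 + 0.0005 + 0.6670 = 1.4412 ≈ 1.441
Degrees of freedom = 4 − 1 = 3; critical value at α = 0.05 is 7.815.
Since 1.441 < 7.815, we fail to reject the null hypothesis — the data are consistent with the 9:3:3:1 ratio.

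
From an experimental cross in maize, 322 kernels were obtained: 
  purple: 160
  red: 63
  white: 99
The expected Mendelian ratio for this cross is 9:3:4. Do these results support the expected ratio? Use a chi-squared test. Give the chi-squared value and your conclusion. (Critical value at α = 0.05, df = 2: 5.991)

Expected counts for N = 322 under a 9:3:4 ratio (total parts = 16):
  purple: 322 × 9/16 = 181.125
  red: 322 × 3/16 = 60.375
  white: 322 × 4/16 = 80.5
χ² = Σ (O − E)² / E
  purple: (160 − 181.125)² / 181.125 = 2.4639
  red: (63 − 60.375)² / 60.375 = 0.1141
  white: (99 − 80.5)² / 80.5 = 4.2516
χ² = 2.4639 + 0.1141 + 4.2516 = 6.8296 ≈ 6.830
Degrees of freedom = 3 − 1 = 2; critical value at α = 0.05 is 5.991.
Since 6.830 > 5.991, we reject the null hypothesis — the data do not fit the 9:3:4 ratio.

6.830; not consistent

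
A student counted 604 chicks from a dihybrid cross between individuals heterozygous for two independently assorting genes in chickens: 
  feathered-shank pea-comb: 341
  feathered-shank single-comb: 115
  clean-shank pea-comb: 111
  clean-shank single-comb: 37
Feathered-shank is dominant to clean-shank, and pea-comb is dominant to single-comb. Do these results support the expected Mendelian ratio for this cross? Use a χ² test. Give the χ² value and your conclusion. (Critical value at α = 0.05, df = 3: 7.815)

0.091; consistent

A dihybrid F₂ with independent assortment and complete dominance at both loci gives a 9:3:3:1 phenotypic ratio.
Total ratio parts = 16. Expected numbers out of 604:
  feathered-shank pea-comb: 604 × 9/16 = 339.75
  feathered-shank single-comb: 604 × 3/16 = 113.25
  clean-shank pea-comb: 604 × 3/16 = 113.25
  clean-shank single-comb: 604 × 1/16 = 37.75
χ² = Σ (O − E)² / E
  feathered-shank pea-comb: (341 − 339.75)² / 339.75 = 0.0046
  feathered-shank single-comb: (115 − 113.25)² / 113.25 = 0.0270
  clean-shank pea-comb: (111 − 113.25)² / 113.25 = 0.0447
  clean-shank single-comb: (37 − 37.75)² / 37.75 = 0.0149
χ² = 0.0046 + 0.0270 + 0.0447 + 0.0149 = 0.0912 ≈ 0.091
Degrees of freedom = 4 − 1 = 3; critical value at α = 0.05 is 7.815.
Since 0.091 < 7.815, we fail to reject the null hypothesis — the data are consistent with the 9:3:3:1 ratio.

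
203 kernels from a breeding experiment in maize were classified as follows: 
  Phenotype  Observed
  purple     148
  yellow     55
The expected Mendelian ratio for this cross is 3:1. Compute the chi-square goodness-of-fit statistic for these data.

Expected counts for N = 203 under a 3:1 ratio (total parts = 4):
  purple: 203 × 3/4 = 152.25
  yellow: 203 × 1/4 = 50.75
χ² = Σ (O − E)² / E
  purple: (148 − 152.25)² / 152.25 = 0.1186
  yellow: (55 − 50.75)² / 50.75 = 0.3559
χ² = 0.1186 + 0.3559 = 0.4745 ≈ 0.475

0.475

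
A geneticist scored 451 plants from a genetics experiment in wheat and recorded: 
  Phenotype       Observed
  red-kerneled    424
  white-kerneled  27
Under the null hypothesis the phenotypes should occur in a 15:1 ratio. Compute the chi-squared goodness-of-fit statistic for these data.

0.053

Expected counts for N = 451 under a 15:1 ratio (total parts = 16):
  red-kerneled: 451 × 15/16 = 422.8125
  white-kerneled: 451 × 1/16 = 28.1875
χ² = Σ (O − E)² / E
  red-kerneled: (424 − 422.8125)² / 422.8125 = 0.0033
  white-kerneled: (27 − 28.1875)² / 28.1875 = 0.0500
χ² = 0.0033 + 0.0500 = 0.0533 ≈ 0.053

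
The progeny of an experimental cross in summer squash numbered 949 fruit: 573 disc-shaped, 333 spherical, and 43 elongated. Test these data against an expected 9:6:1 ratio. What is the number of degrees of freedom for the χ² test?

A goodness-of-fit test with 3 phenotype classes has df = 3 − 1 = 2.

2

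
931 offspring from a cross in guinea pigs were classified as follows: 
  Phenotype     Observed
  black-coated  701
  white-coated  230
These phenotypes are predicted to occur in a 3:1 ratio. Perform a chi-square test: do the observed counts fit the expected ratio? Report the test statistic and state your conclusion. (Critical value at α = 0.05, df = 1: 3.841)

0.043; consistent

Under the 3:1 hypothesis (Σ ratio = 4, N = 931):
  black-coated: 931 × 3/4 = 698.25
  white-coated: 931 × 1/4 = 232.75
χ² = Σ (O − E)² / E
  black-coated: (701 − 698.25)² / 698.25 = 0.0108
  white-coated: (230 − 232.75)² / 232.75 = 0.0325
χ² = 0.0108 + 0.0325 = 0.0433 ≈ 0.043
Degrees of freedom = 2 − 1 = 1; critical value at α = 0.05 is 3.841.
Since 0.043 < 3.841, we fail to reject the null hypothesis — the data are consistent with the 3:1 ratio.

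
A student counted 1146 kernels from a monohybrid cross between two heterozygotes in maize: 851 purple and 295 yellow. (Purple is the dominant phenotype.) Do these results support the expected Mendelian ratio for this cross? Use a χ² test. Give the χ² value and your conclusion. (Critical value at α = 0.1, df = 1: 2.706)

0.336; consistent

For a monohybrid cross between heterozygotes with complete dominance, the expected phenotypic ratio is 3:1.
Under the 3:1 hypothesis (Σ ratio = 4, N = 1146):
  purple: 1146 × 3/4 = 859.5
  yellow: 1146 × 1/4 = 286.5
χ² = Σ (O − E)² / E
  purple: (851 − 859.5)² / 859.5 = 0.0841
  yellow: (295 − 286.5)² / 286.5 = 0.2522
χ² = 0.0841 + 0.2522 = 0.3363 ≈ 0.336
Degrees of freedom = 2 − 1 = 1; critical value at α = 0.1 is 2.706.
Since 0.336 < 2.706, we fail to reject the null hypothesis — the data are consistent with the 3:1 ratio.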